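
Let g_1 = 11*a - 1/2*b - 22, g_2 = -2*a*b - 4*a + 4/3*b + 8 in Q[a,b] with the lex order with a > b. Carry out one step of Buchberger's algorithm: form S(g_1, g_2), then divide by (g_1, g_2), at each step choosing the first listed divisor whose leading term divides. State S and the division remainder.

S(g_1, g_2) = -2*a - 1/22*b**2 - 4/3*b + 4; remainder on division = -1/22*b**2 - 47/33*b.

lcm(LM(g_1), LM(g_2)) = a*b.
S = (lcm/LT(g_1))·g_1 − (lcm/LT(g_2))·g_2 = -2*a - 1/22*b**2 - 4/3*b + 4.
Reduce S modulo (g_1, g_2) in that order:
  leading term a: subtract (-2/11)·g_1 from -2*a - 1/22*b**2 - 4/3*b + 4 → -1/22*b**2 - 47/33*b
  leading term b**2: no divisor's leading term divides it; move -1/22*b**2 to the remainder.
  leading term b: no divisor's leading term divides it; move -47/33*b to the remainder.
The remainder -1/22*b**2 - 47/33*b is nonzero, so it would be added as the next basis element.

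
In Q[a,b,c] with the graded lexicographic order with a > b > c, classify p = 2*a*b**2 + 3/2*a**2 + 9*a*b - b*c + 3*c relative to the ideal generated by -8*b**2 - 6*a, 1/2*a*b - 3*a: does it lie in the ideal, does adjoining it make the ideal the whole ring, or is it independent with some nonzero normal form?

First compute the reduced Gröbner basis of I by Buchberger's algorithm.
f_1 = -8*b**2 - 6*a, LT = b**2.
f_2 = 1/2*a*b - 3*a, LT = a*b.

S(f_1,f_2): lcm = a*b**2. S = 3/4*a**2 + 6*a*b.
  leading term a**2: no divisor's leading term divides it; move 3/4*a**2 to the remainder.
  leading term a*b: subtract (12)·f_2 from 6*a*b → 36*a
  leading term a: no divisor's leading term divides it; move 36*a to the remainder.
  remainder 3/4*a**2 + 36*a ≠ 0; add h_3 = 3/4*a**2 + 36*a to the basis.

The other S-polynomials (S(f_1,h_3), S(f_2,h_3)) all reduce to 0 modulo the current basis, so we have a Gröbner basis.
Inter-reduce: drop elements whose leading term is divisible by another's, tail-reduce, and make monic.
Reduced Gröbner basis: {a**2 + 48*a, a*b - 6*a, b**2 + 3/4*a}.
Label its elements g_1 = a**2 + 48*a, g_2 = a*b - 6*a, g_3 = b**2 + 3/4*a.

Reduce p = 2*a*b**2 + 3/2*a**2 + 9*a*b - b*c + 3*c modulo G:
  leading term a*b**2: subtract (2*b)·g_2 from 2*a*b**2 + 3/2*a**2 + 9*a*b - b*c + 3*c → 3/2*a**2 + 21*a*b - b*c + 3*c
  leading term a**2: subtract (3/2)·g_1 from 3/2*a**2 + 21*a*b - b*c + 3*c → 21*a*b - b*c - 72*a + 3*c
  leading term a*b: subtract (21)·g_2 from 21*a*b - b*c - 72*a + 3*c → -b*c + 54*a + 3*c
  leading term b*c: no divisor's leading term divides it; move -b*c to the remainder.
  leading term a: no divisor's leading term divides it; move 54*a to the remainder.
  leading term c: no divisor's leading term divides it; move 3*c to the remainder.
  normal form = -b*c + 54*a + 3*c.
The normal form is nonzero, so p ∉ I. Since p minus its normal form lies in I, I + (p) = I + (r) where r = -b*c + 54*a + 3*c; decide whether this ideal is the whole ring.
Run Buchberger on G together with r (pairs among the g_i already reduce to 0 since G is a Gröbner basis):
g_1 = a**2 + 48*a, LT = a**2.
g_2 = a*b - 6*a, LT = a*b.
g_3 = b**2 + 3/4*a, LT = b**2.
r = -b*c + 54*a + 3*c, LT = b*c.

S(g_2,r): lcm = a*b*c. S = 54*a**2 - 3*a*c.
  leading term a**2: subtract (54)·g_1 from 54*a**2 - 3*a*c → -3*a*c - 2592*a
  leading term a*c: no divisor's leading term divides it; move -3*a*c to the remainder.
  leading term a: no divisor's leading term divides it; move -2592*a to the remainder.
  remainder -3*a*c - 2592*a ≠ 0; add m_5 = -3*a*c - 2592*a to the basis.

S(g_3,r): lcm = b**2*c. S = 54*a*b + 3/4*a*c + 3*b*c.
  leading term a*b: subtract (54)·g_2 from 54*a*b + 3/4*a*c + 3*b*c → 3/4*a*c + 3*b*c + 324*a
  leading term a*c: subtract (-1/4)·m_5 from 3/4*a*c + 3*b*c + 324*a → 3*b*c - 324*a
  leading term b*c: subtract (-3)·r from 3*b*c - 324*a → -162*a + 9*c
  leading term a: no divisor's leading term divides it; move -162*a to the remainder.
  leading term c: no divisor's leading term divides it; move 9*c to the remainder.
  remainder -162*a + 9*c ≠ 0; add m_6 = -162*a + 9*c to the basis.

S(m_5,m_6): lcm = a*c. S = 1/18*c**2 + 864*a.
  leading term c**2: no divisor's leading term divides it; move 1/18*c**2 to the remainder.
  leading term a: subtract (-16/3)·m_6 from 864*a → 48*c
  leading term c: no divisor's leading term divides it; move 48*c to the remainder.
  remainder 1/18*c**2 + 48*c ≠ 0; add m_7 = 1/18*c**2 + 48*c to the basis.

The other S-polynomials (S(g_1,g_2), S(g_1,g_3), S(g_1,r), S(g_2,g_3), S(g_1,m_5), S(g_2,m_5), S(g_3,m_5), S(r,m_5), S(g_1,m_6), S(g_2,m_6), S(g_3,m_6), S(r,m_6), S(g_1,m_7), S(g_2,m_7), S(g_3,m_7), S(r,m_7), S(m_5,m_7), S(m_6,m_7)) all reduce to 0 modulo the current basis, so we have a Gröbner basis.
Inter-reduce: drop elements whose leading term is divisible by another's, tail-reduce, and make monic.
Reduced Gröbner basis: {b**2 + 1/24*c, b*c - 6*c, c**2 + 864*c, a - 1/18*c}.
The reduced Gröbner basis of I + (p) is {b**2 + 1/24*c, b*c - 6*c, c**2 + 864*c, a - 1/18*c} ≠ {1}, a proper ideal, so the enlarged system stays consistent: p is independent of I, with normal form -b*c + 54*a + 3*c.

2*a*b**2 + 3/2*a**2 + 9*a*b - b*c + 3*c is independent of I; its normal form modulo I is -b*c + 54*a + 3*c.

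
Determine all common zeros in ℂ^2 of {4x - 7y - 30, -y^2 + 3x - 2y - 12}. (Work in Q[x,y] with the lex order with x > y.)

{(4, -2), (267/16, 21/4)}

Compute a lex Gröbner basis by Buchberger's algorithm.
f_1 = 4x - 7y - 30, LT = x.
f_2 = 3x - y^2 - 2y - 12, LT = x.

S(f_1,f_2): lcm = x. S = 1/3y^2 - 13/12y - 7/2.
  leading term y^2: no divisor's leading term divides it; move 1/3y^2 to the remainder.
  leading term y: no divisor's leading term divides it; move -13/12y to the remainder.
  leading term 1: no divisor's leading term divides it; move -7/2 to the remainder.
  remainder 1/3y^2 - 13/12y - 7/2 ≠ 0; add h_3 = 1/3y^2 - 13/12y - 7/2 to the basis.

The other S-polynomials (S(f_1,h_3), S(f_2,h_3)) all reduce to 0 modulo the current basis, so we have a Gröbner basis.
Inter-reduce: drop elements whose leading term is divisible by another's, tail-reduce, and make monic.
Reduced Gröbner basis: {x - 7/4y - 15/2, y^2 - 13/4y - 21/2}.

Elimination: the polynomial y^2 - 13/4y - 21/2 lies in the elimination ideal for y, so y ∈ {-2, 21/4}. For each such y, the remaining basis elements (now univariate) give the rest of the solution.
  y = -2: the earlier basis element becomes x - 4 = 0, giving x = 4 — point (4, -2).
  y = 21/4: the earlier basis element becomes x - 267/16 = 0, giving x = 267/16 — point (267/16, 21/4).
Each listed point satisfies every original equation (direct substitution).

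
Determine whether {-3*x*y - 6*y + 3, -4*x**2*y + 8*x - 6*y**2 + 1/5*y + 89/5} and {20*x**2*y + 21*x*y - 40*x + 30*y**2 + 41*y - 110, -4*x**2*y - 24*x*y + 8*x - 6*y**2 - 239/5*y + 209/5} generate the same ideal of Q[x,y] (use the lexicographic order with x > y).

Since reduced Gröbner bases are canonical representatives of ideals under a given ordering, it suffices to compute and compare them.
Buchberger on the first generating set:
f_1 = -3*x*y - 6*y + 3, LT = x*y.
f_2 = -4*x**2*y + 8*x - 6*y**2 + 1/5*y + 89/5, LT = x**2*y.

S(f_1,f_2): lcm = x**2*y. S = 2*x*y + x - 3/2*y**2 + 1/20*y + 89/20.
  reduce S modulo (f_1, f_2):
  remainder x - 3/2*y**2 - 79/20*y + 129/20 ≠ 0; add g_3 = x - 3/2*y**2 - 79/20*y + 129/20 to the basis.

S(f_1,g_3): lcm = x*y. S = 3/2*y**3 + 79/20*y**2 - 89/20*y - 1.
  reduce S modulo (f_1, f_2, g_3):
  remainder 3/2*y**3 + 79/20*y**2 - 89/20*y - 1 ≠ 0; add g_4 = 3/2*y**3 + 79/20*y**2 - 89/20*y - 1 to the basis.

The other S-polynomials (S(f_2,g_3), S(f_1,g_4), S(f_2,g_4), S(g_3,g_4)) all reduce to 0 modulo the current basis, so we have a Gröbner basis.
Inter-reduce: drop elements whose leading term is divisible by another's, tail-reduce, and make monic.
Reduced Gröbner basis: {x - 3/2*y**2 - 79/20*y + 129/20, y**3 + 79/30*y**2 - 89/30*y - 2/3}.

Buchberger on the second generating set:
h_1 = 20*x**2*y + 21*x*y - 40*x + 30*y**2 + 41*y - 110, LT = x**2*y.
h_2 = -4*x**2*y - 24*x*y + 8*x - 6*y**2 - 239/5*y + 209/5, LT = x**2*y.

S(h_1,h_2): lcm = x**2*y. S = -99/20*x*y - 99/10*y + 99/20.
  reduce S modulo (h_1, h_2):
  remainder -99/20*x*y - 99/10*y + 99/20 ≠ 0; add k_3 = -99/20*x*y - 99/10*y + 99/20 to the basis.

S(h_1,k_3): lcm = x**2*y. S = -19/20*x*y - x + 3/2*y**2 + 41/20*y - 11/2.
  reduce S modulo (h_1, h_2, k_3):
  remainder -x + 3/2*y**2 + 79/20*y - 129/20 ≠ 0; add k_4 = -x + 3/2*y**2 + 79/20*y - 129/20 to the basis.

S(h_1,k_4): lcm = x**2*y. S = 3/2*x*y**3 + 79/20*x*y**2 - 27/5*x*y - 2*x + 3/2*y**2 + 41/20*y - 11/2.
  reduce S modulo (h_1, h_2, k_3, k_4):
  remainder -3*y**3 - 79/10*y**2 + 89/10*y + 2 ≠ 0; add k_5 = -3*y**3 - 79/10*y**2 + 89/10*y + 2 to the basis.

The other S-polynomials (S(h_2,k_3), S(h_2,k_4), S(k_3,k_4), S(h_1,k_5), S(h_2,k_5), S(k_3,k_5), S(k_4,k_5)) all reduce to 0 modulo the current basis, so we have a Gröbner basis.
Inter-reduce: drop elements whose leading term is divisible by another's, tail-reduce, and make monic.
Reduced Gröbner basis: {x - 3/2*y**2 - 79/20*y + 129/20, y**3 + 79/30*y**2 - 89/30*y - 2/3}.

These coincide, so the ideals are equal.

Yes, the ideals are equal.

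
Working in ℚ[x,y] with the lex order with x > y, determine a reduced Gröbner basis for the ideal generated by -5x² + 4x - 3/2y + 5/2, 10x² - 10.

G = {x - ⅜y - ⅝, y² + 10/3y - 13/3}

This is the nonlinear analogue of row-reducing a linear system.

f_1 = -5x² + 4x - 3/2y + 5/2, LT = x².
f_2 = 10x² - 10, LT = x².

S(f_1,f_2): lcm = x². S = -⅘x + 3/10y + ½.
  reduce S modulo (f_1, f_2):
  remainder -⅘x + 3/10y + ½ ≠ 0; add g_3 = -⅘x + 3/10y + ½ to the basis.

S(f_1,g_3): lcm = x². S = ⅜xy - 7/40x + 3/10y - ½.
  reduce S modulo (f_1, f_2, g_3):
  remainder 9/64y² + 15/32y - 39/64 ≠ 0; add g_4 = 9/64y² + 15/32y - 39/64 to the basis.

The other S-polynomials (S(f_2,g_3), S(f_1,g_4), S(f_2,g_4), S(g_3,g_4)) all reduce to 0 modulo the current basis, so we have a Gröbner basis.
Inter-reduce: drop elements whose leading term is divisible by another's, tail-reduce, and make monic.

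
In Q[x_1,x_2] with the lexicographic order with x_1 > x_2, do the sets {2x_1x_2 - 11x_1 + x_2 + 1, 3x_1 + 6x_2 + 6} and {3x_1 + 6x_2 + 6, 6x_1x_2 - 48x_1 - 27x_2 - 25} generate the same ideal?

Equality of ideals is decidable: compute both reduced Gröbner bases (unique for the ordering) and check whether they agree.
Buchberger on the first generating set:
f_1 = 2x_1x_2 - 11x_1 + x_2 + 1, LT = x_1x_2.
f_2 = 3x_1 + 6x_2 + 6, LT = x_1.

S(f_1,f_2): lcm = x_1x_2. S = -\tfrac{11}{2}x_1 - 2x_2^{2} - \tfrac{3}{2}x_2 + \tfrac{1}{2}.
  leading term x_1: subtract (-\tfrac{11}{6})·f_2 from -\tfrac{11}{2}x_1 - 2x_2^{2} - \tfrac{3}{2}x_2 + \tfrac{1}{2} → -2x_2^{2} + \tfrac{19}{2}x_2 + \tfrac{23}{2}
  leading term x_2^{2}: no divisor's leading term divides it; move -2x_2^{2} to the remainder.
  leading term x_2: no divisor's leading term divides it; move \tfrac{19}{2}x_2 to the remainder.
  leading term 1: no divisor's leading term divides it; move \tfrac{23}{2} to the remainder.
  remainder -2x_2^{2} + \tfrac{19}{2}x_2 + \tfrac{23}{2} ≠ 0; add g_3 = -2x_2^{2} + \tfrac{19}{2}x_2 + \tfrac{23}{2} to the basis.

The other S-polynomials (S(f_1,g_3), S(f_2,g_3)) all reduce to 0 modulo the current basis, so we have a Gröbner basis.
Inter-reduce: drop elements whose leading term is divisible by another's, tail-reduce, and make monic.
Reduced Gröbner basis: {x_1 + 2x_2 + 2, x_2^{2} - \tfrac{19}{4}x_2 - \tfrac{23}{4}}.

Buchberger on the second generating set:
h_1 = 3x_1 + 6x_2 + 6, LT = x_1.
h_2 = 6x_1x_2 - 48x_1 - 27x_2 - 25, LT = x_1x_2.

S(h_1,h_2): lcm = x_1x_2. S = 8x_1 + 2x_2^{2} + \tfrac{13}{2}x_2 + \tfrac{25}{6}.
  leading term x_1: subtract (\tfrac{8}{3})·h_1 from 8x_1 + 2x_2^{2} + \tfrac{13}{2}x_2 + \tfrac{25}{6} → 2x_2^{2} - \tfrac{19}{2}x_2 - \tfrac{71}{6}
  leading term x_2^{2}: no divisor's leading term divides it; move 2x_2^{2} to the remainder.
  leading term x_2: no divisor's leading term divides it; move -\tfrac{19}{2}x_2 to the remainder.
  leading term 1: no divisor's leading term divides it; move -\tfrac{71}{6} to the remainder.
  remainder 2x_2^{2} - \tfrac{19}{2}x_2 - \tfrac{71}{6} ≠ 0; add k_3 = 2x_2^{2} - \tfrac{19}{2}x_2 - \tfrac{71}{6} to the basis.

The other S-polynomials (S(h_1,k_3), S(h_2,k_3)) all reduce to 0 modulo the current basis, so we have a Gröbner basis.
Inter-reduce: drop elements whose leading term is divisible by another's, tail-reduce, and make monic.
Reduced Gröbner basis: {x_1 + 2x_2 + 2, x_2^{2} - \tfrac{19}{4}x_2 - \tfrac{71}{12}}.

These differ, so the ideals are not equal.
The same test decides containment: I ⊆ J iff every generator of I reduces to 0 modulo a Gröbner basis of J.

No, the ideals differ.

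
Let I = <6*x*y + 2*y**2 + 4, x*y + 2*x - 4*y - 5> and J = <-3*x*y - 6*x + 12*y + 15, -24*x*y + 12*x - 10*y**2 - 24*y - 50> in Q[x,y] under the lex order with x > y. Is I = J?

Yes, the ideals are equal.

Equality of ideals is decidable: compute both reduced Gröbner bases (unique for the ordering) and check whether they agree.
Buchberger on the first generating set:
f_1 = 6*x*y + 2*y**2 + 4, LT = x*y.
f_2 = x*y + 2*x - 4*y - 5, LT = x*y.

S(f_1,f_2): lcm = x*y. S = -2*x + 1/3*y**2 + 4*y + 17/3.
  reduce S modulo (f_1, f_2):
  remainder -2*x + 1/3*y**2 + 4*y + 17/3 ≠ 0; add g_3 = -2*x + 1/3*y**2 + 4*y + 17/3 to the basis.

S(f_1,g_3): lcm = x*y. S = 1/6*y**3 + 7/3*y**2 + 17/6*y + 2/3.
  reduce S modulo (f_1, f_2, g_3):
  remainder 1/6*y**3 + 7/3*y**2 + 17/6*y + 2/3 ≠ 0; add g_4 = 1/6*y**3 + 7/3*y**2 + 17/6*y + 2/3 to the basis.

The other S-polynomials (S(f_2,g_3), S(f_1,g_4), S(f_2,g_4), S(g_3,g_4)) all reduce to 0 modulo the current basis, so we have a Gröbner basis.
Inter-reduce: drop elements whose leading term is divisible by another's, tail-reduce, and make monic.
Reduced Gröbner basis: {x - 1/6*y**2 - 2*y - 17/6, y**3 + 14*y**2 + 17*y + 4}.

Buchberger on the second generating set:
h_1 = -3*x*y - 6*x + 12*y + 15, LT = x*y.
h_2 = -24*x*y + 12*x - 10*y**2 - 24*y - 50, LT = x*y.

S(h_1,h_2): lcm = x*y. S = 5/2*x - 5/12*y**2 - 5*y - 85/12.
  reduce S modulo (h_1, h_2):
  remainder 5/2*x - 5/12*y**2 - 5*y - 85/12 ≠ 0; add k_3 = 5/2*x - 5/12*y**2 - 5*y - 85/12 to the basis.

S(h_1,k_3): lcm = x*y. S = 2*x + 1/6*y**3 + 2*y**2 - 7/6*y - 5.
  reduce S modulo (h_1, h_2, k_3):
  remainder 1/6*y**3 + 7/3*y**2 + 17/6*y + 2/3 ≠ 0; add k_4 = 1/6*y**3 + 7/3*y**2 + 17/6*y + 2/3 to the basis.

The other S-polynomials (S(h_2,k_3), S(h_1,k_4), S(h_2,k_4), S(k_3,k_4)) all reduce to 0 modulo the current basis, so we have a Gröbner basis.
Inter-reduce: drop elements whose leading term is divisible by another's, tail-reduce, and make monic.
Reduced Gröbner basis: {x - 1/6*y**2 - 2*y - 17/6, y**3 + 14*y**2 + 17*y + 4}.

The two bases agree; hence the ideals are identical.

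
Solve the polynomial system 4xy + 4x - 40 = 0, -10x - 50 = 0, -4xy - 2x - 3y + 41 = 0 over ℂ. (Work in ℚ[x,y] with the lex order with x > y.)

{(-5, -3)}

Compute a lex Gröbner basis by Buchberger's algorithm.
f_1 = 4xy + 4x - 40, LT = xy.
f_2 = -10x - 50, LT = x.
f_3 = -4xy - 2x - 3y + 41, LT = xy.

S(f_1,f_2): lcm = xy. S = x - 5y - 10.
  leading term x: subtract (-1/10)·f_2 from x - 5y - 10 → -5y - 15
  leading term y: no divisor's leading term divides it; move -5y to the remainder.
  leading term 1: no divisor's leading term divides it; move -15 to the remainder.
  remainder -5y - 15 ≠ 0; add h_4 = -5y - 15 to the basis.

The other S-polynomials (S(f_1,f_3), S(f_2,f_3), S(f_1,h_4), S(f_2,h_4), S(f_3,h_4)) all reduce to 0 modulo the current basis, so we have a Gröbner basis.
Inter-reduce: drop elements whose leading term is divisible by another's, tail-reduce, and make monic.
Reduced Gröbner basis: {x + 5, y + 3}.

From the last basis element, y + 3 = 0, so y takes values in {-3}. Each choice, substituted upward through the basis, yields the corresponding point(s) of the solution set.
  y = -3: the earlier basis element becomes x + 5 = 0, giving x = -5 — point (-5, -3).
This is the nonlinear analogue of row-reducing a linear system.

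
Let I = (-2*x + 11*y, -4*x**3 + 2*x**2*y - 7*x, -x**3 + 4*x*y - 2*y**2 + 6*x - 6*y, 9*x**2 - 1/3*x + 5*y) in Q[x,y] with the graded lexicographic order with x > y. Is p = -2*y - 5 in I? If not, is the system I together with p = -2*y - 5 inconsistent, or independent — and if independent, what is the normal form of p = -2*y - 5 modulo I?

First compute the reduced Gröbner basis of I by Buchberger's algorithm.
f_1 = -2*x + 11*y, LT = x.
f_2 = -4*x**3 + 2*x**2*y - 7*x, LT = x**3.
f_3 = -x**3 + 4*x*y - 2*y**2 + 6*x - 6*y, LT = x**3.
f_4 = 9*x**2 - 1/3*x + 5*y, LT = x**2.

S(f_1,f_2): lcm = x**3. S = -5*x**2*y - 7/4*x.
  leading term x**2*y: subtract (5/2*x*y)·f_1 from -5*x**2*y - 7/4*x → -55/2*x*y**2 - 7/4*x
  leading term x*y**2: subtract (55/4*y**2)·f_1 from -55/2*x*y**2 - 7/4*x → -605/4*y**3 - 7/4*x
  leading term y**3: no divisor's leading term divides it; move -605/4*y**3 to the remainder.
  leading term x: subtract (7/8)·f_1 from -7/4*x → -77/8*y
  leading term y: no divisor's leading term divides it; move -77/8*y to the remainder.
  remainder -605/4*y**3 - 77/8*y ≠ 0; add h_5 = -605/4*y**3 - 77/8*y to the basis.

S(f_1,f_3): lcm = x**3. S = -11/2*x**2*y + 4*x*y - 2*y**2 + 6*x - 6*y.
  leading term x**2*y: subtract (11/4*x*y)·f_1 from -11/2*x**2*y + 4*x*y - 2*y**2 + 6*x - 6*y → -121/4*x*y**2 + 4*x*y - 2*y**2 + 6*x - 6*y
  leading term x*y**2: subtract (121/8*y**2)·f_1 from -121/4*x*y**2 + 4*x*y - 2*y**2 + 6*x - 6*y → -1331/8*y**3 + 4*x*y - 2*y**2 + 6*x - 6*y
  leading term y**3: subtract (11/10)·h_5 from -1331/8*y**3 + 4*x*y - 2*y**2 + 6*x - 6*y → 4*x*y - 2*y**2 + 6*x + 367/80*y
  leading term x*y: subtract (-2*y)·f_1 from 4*x*y - 2*y**2 + 6*x + 367/80*y → 20*y**2 + 6*x + 367/80*y
  leading term y**2: no divisor's leading term divides it; move 20*y**2 to the remainder.
  leading term x: subtract (-3)·f_1 from 6*x + 367/80*y → 3007/80*y
  leading term y: no divisor's leading term divides it; move 3007/80*y to the remainder.
  remainder 20*y**2 + 3007/80*y ≠ 0; add h_6 = 20*y**2 + 3007/80*y to the basis.

S(f_1,f_4): lcm = x**2. S = -11/2*x*y + 1/27*x - 5/9*y.
  leading term x*y: subtract (11/4*y)·f_1 from -11/2*x*y + 1/27*x - 5/9*y → -121/4*y**2 + 1/27*x - 5/9*y
  leading term y**2: subtract (-121/80)·h_6 from -121/4*y**2 + 1/27*x - 5/9*y → 1/27*x + 3242623/57600*y
  leading term x: subtract (-1/54)·f_1 from 1/27*x + 3242623/57600*y → 9763069/172800*y
  leading term y: no divisor's leading term divides it; move 9763069/172800*y to the remainder.
  remainder 9763069/172800*y ≠ 0; add h_7 = 9763069/172800*y to the basis.

The other S-polynomials (S(f_2,f_3), S(f_2,f_4), S(f_3,f_4), S(f_1,h_5), S(f_2,h_5), S(f_3,h_5), S(f_4,h_5), S(f_1,h_6), S(f_2,h_6), S(f_3,h_6), S(f_4,h_6), S(h_5,h_6), S(f_1,h_7), S(f_2,h_7), S(f_3,h_7), S(f_4,h_7), S(h_5,h_7), S(h_6,h_7)) all reduce to 0 modulo the current basis, so we have a Gröbner basis.
Inter-reduce: drop elements whose leading term is divisible by another's, tail-reduce, and make monic.
Reduced Gröbner basis: {x, y}.
Label its elements g_1 = x, g_2 = y.

Reduce p = -2*y - 5 modulo G:
  leading term y: subtract (-2)·g_2 from -2*y - 5 → -5
  leading term 1: no divisor's leading term divides it; move -5 to the remainder.
  normal form = -5.
The normal form is nonzero, so p ∉ I. Since p minus its normal form lies in I, I + (p) = I + (r) where r = -5; decide whether this ideal is the whole ring.
Here r = -5 is a nonzero constant, hence a unit: 1 ∈ I + (p), the Gröbner basis of I + (p) is {1}, and the enlarged system has no common solution — adjoining p is inconsistent.

Ideal membership is decidable via reduction modulo a Gröbner basis.

Adjoining -2*y - 5 makes the ideal the whole ring: the system is inconsistent.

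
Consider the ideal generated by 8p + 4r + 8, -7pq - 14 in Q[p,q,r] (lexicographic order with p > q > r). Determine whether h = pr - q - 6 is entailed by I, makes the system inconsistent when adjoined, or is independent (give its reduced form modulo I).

First compute the reduced Gröbner basis of I by Buchberger's algorithm.
f_1 = 8p + 4r + 8, LT = p.
f_2 = -7pq - 14, LT = pq.

S(f_1,f_2): lcm = pq. S = 1/2qr + q - 2.
  leading term qr: no divisor's leading term divides it; move 1/2qr to the remainder.
  leading term q: no divisor's leading term divides it; move q to the remainder.
  leading term 1: no divisor's leading term divides it; move -2 to the remainder.
  remainder 1/2qr + q - 2 ≠ 0; add k_3 = 1/2qr + q - 2 to the basis.

The other S-polynomials (S(f_1,k_3), S(f_2,k_3)) all reduce to 0 modulo the current basis, so we have a Gröbner basis.
Inter-reduce: drop elements whose leading term is divisible by another's, tail-reduce, and make monic.
Reduced Gröbner basis: {p + 1/2r + 1, qr + 2q - 4}.
Label its elements g_1 = p + 1/2r + 1, g_2 = qr + 2q - 4.

Reduce h = pr - q - 6 modulo G:
  leading term pr: subtract (r)·g_1 from pr - q - 6 → -q - 1/2r^2 - r - 6
  leading term q: no divisor's leading term divides it; move -q to the remainder.
  leading term r^2: no divisor's leading term divides it; move -1/2r^2 to the remainder.
  leading term r: no divisor's leading term divides it; move -r to the remainder.
  leading term 1: no divisor's leading term divides it; move -6 to the remainder.
  normal form = -q - 1/2r^2 - r - 6.
The normal form is nonzero, so h ∉ I. Since h minus its normal form lies in I, I + (h) = I + (n) where n = -q - 1/2r^2 - r - 6; decide whether this ideal is the whole ring.
Run Buchberger on G together with n (pairs among the g_i already reduce to 0 since G is a Gröbner basis):
g_1 = p + 1/2r + 1, LT = p.
g_2 = qr + 2q - 4, LT = qr.
n = -q - 1/2r^2 - r - 6, LT = q.

S(g_2,n): lcm = qr. S = 2q - 1/2r^3 - r^2 - 6r - 4.
  leading term q: subtract (-2)·n from 2q - 1/2r^3 - r^2 - 6r - 4 → -1/2r^3 - 2r^2 - 8r - 16
  leading term r^3: no divisor's leading term divides it; move -1/2r^3 to the remainder.
  leading term r^2: no divisor's leading term divides it; move -2r^2 to the remainder.
  leading term r: no divisor's leading term divides it; move -8r to the remainder.
  leading term 1: no divisor's leading term divides it; move -16 to the remainder.
  remainder -1/2r^3 - 2r^2 - 8r - 16 ≠ 0; add m_4 = -1/2r^3 - 2r^2 - 8r - 16 to the basis.

The other S-polynomials (S(g_1,g_2), S(g_1,n), S(g_1,m_4), S(g_2,m_4), S(n,m_4)) all reduce to 0 modulo the current basis, so we have a Gröbner basis.
Inter-reduce: drop elements whose leading term is divisible by another's, tail-reduce, and make monic.
Reduced Gröbner basis: {p + 1/2r + 1, q + 1/2r^2 + r + 6, r^3 + 4r^2 + 16r + 32}.
The reduced Gröbner basis of I + (h) is {p + 1/2r + 1, q + 1/2r^2 + r + 6, r^3 + 4r^2 + 16r + 32} ≠ {1}, a proper ideal, so the enlarged system stays consistent: h is independent of I, with normal form -q - 1/2r^2 - r - 6.

pr - q - 6 is independent of I; its normal form modulo I is -q - 1/2r^2 - r - 6.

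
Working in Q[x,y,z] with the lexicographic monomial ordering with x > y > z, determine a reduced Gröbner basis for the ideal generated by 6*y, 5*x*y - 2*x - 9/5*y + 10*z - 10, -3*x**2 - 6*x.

G = {x - 5*z + 5, y, z**2 - 8/5*z + 3/5}

f_1 = 6*y, LT = y.
f_2 = 5*x*y - 2*x - 9/5*y + 10*z - 10, LT = x*y.
f_3 = -3*x**2 - 6*x, LT = x**2.

S(f_1,f_2): lcm = x*y. S = 2/5*x + 9/25*y - 2*z + 2.
  leading term x: no divisor's leading term divides it; move 2/5*x to the remainder.
  leading term y: subtract (3/50)·f_1 from 9/25*y - 2*z + 2 → -2*z + 2
  leading term z: no divisor's leading term divides it; move -2*z to the remainder.
  leading term 1: no divisor's leading term divides it; move 2 to the remainder.
  remainder 2/5*x - 2*z + 2 ≠ 0; add g_4 = 2/5*x - 2*z + 2 to the basis.

S(f_2,f_3): lcm = x**2*y. S = -2/5*x**2 - 59/25*x*y + 2*x*z - 2*x.
  leading term x**2: subtract (2/15)·f_3 from -2/5*x**2 - 59/25*x*y + 2*x*z - 2*x → -59/25*x*y + 2*x*z - 6/5*x
  leading term x*y: subtract (-59/150*x)·f_1 from -59/25*x*y + 2*x*z - 6/5*x → 2*x*z - 6/5*x
  leading term x*z: subtract (5*z)·g_4 from 2*x*z - 6/5*x → -6/5*x + 10*z**2 - 10*z
  leading term x: subtract (-3)·g_4 from -6/5*x + 10*z**2 - 10*z → 10*z**2 - 16*z + 6
  leading term z**2: no divisor's leading term divides it; move 10*z**2 to the remainder.
  leading term z: no divisor's leading term divides it; move -16*z to the remainder.
  leading term 1: no divisor's leading term divides it; move 6 to the remainder.
  remainder 10*z**2 - 16*z + 6 ≠ 0; add g_5 = 10*z**2 - 16*z + 6 to the basis.

The other S-polynomials (S(f_1,f_3), S(f_1,g_4), S(f_2,g_4), S(f_3,g_4), S(f_1,g_5), S(f_2,g_5), S(f_3,g_5), S(g_4,g_5)) all reduce to 0 modulo the current basis, so we have a Gröbner basis.
Inter-reduce: drop elements whose leading term is divisible by another's, tail-reduce, and make monic.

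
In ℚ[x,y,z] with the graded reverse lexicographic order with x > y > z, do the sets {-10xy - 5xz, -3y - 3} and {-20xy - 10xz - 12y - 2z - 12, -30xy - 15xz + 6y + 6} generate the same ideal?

No, the ideals differ.

Equality of ideals is decidable: compute both reduced Gröbner bases (unique for the ordering) and check whether they agree.
Buchberger on the first generating set:
f_1 = -10xy - 5xz, LT = xy.
f_2 = -3y - 3, LT = y.

S(f_1,f_2): lcm = xy. S = ½xz - x.
  reduce S modulo (f_1, f_2):
  remainder ½xz - x ≠ 0; add g_3 = ½xz - x to the basis.

The other S-polynomials (S(f_1,g_3), S(f_2,g_3)) all reduce to 0 modulo the current basis, so we have a Gröbner basis.
Inter-reduce: drop elements whose leading term is divisible by another's, tail-reduce, and make monic.
Reduced Gröbner basis: {xz - 2x, y + 1}.

Buchberger on the second generating set:
h_1 = -20xy - 10xz - 12y - 2z - 12, LT = xy.
h_2 = -30xy - 15xz + 6y + 6, LT = xy.

S(h_1,h_2): lcm = xy. S = ⅘y + 1/10z + ⅘.
  reduce S modulo (h_1, h_2):
  remainder ⅘y + 1/10z + ⅘ ≠ 0; add k_3 = ⅘y + 1/10z + ⅘ to the basis.

S(h_1,k_3): lcm = xy. S = ⅜xz - x + ⅗y + 1/10z + ⅗.
  reduce S modulo (h_1, h_2, k_3):
  remainder ⅜xz - x + 1/40z ≠ 0; add k_4 = ⅜xz - x + 1/40z to the basis.

The other S-polynomials (S(h_2,k_3), S(h_1,k_4), S(h_2,k_4), S(k_3,k_4)) all reduce to 0 modulo the current basis, so we have a Gröbner basis.
Inter-reduce: drop elements whose leading term is divisible by another's, tail-reduce, and make monic.
Reduced Gröbner basis: {xz - 8/3x + 1/15z, y + ⅛z + 1}.

These differ, so the ideals are not equal.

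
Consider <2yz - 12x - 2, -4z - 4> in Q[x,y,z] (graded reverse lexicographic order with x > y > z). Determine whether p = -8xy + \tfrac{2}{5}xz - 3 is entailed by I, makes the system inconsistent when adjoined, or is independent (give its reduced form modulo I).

First compute the reduced Gröbner basis of I by Buchberger's algorithm.
f_1 = 2yz - 12x - 2, LT = yz.
f_2 = -4z - 4, LT = z.

S(f_1,f_2): lcm = yz. S = -6x - y - 1.
  leading term x: no divisor's leading term divides it; move -6x to the remainder.
  leading term y: no divisor's leading term divides it; move -y to the remainder.
  leading term 1: no divisor's leading term divides it; move -1 to the remainder.
  remainder -6x - y - 1 ≠ 0; add h_3 = -6x - y - 1 to the basis.

The other S-polynomials (S(f_1,h_3), S(f_2,h_3)) all reduce to 0 modulo the current basis, so we have a Gröbner basis.
Inter-reduce: drop elements whose leading term is divisible by another's, tail-reduce, and make monic.
Reduced Gröbner basis: {x + \tfrac{1}{6}y + \tfrac{1}{6}, z + 1}.
Label its elements g_1 = x + \tfrac{1}{6}y + \tfrac{1}{6}, g_2 = z + 1.

Reduce p = -8xy + \tfrac{2}{5}xz - 3 modulo G:
  leading term xy: subtract (-8y)·g_1 from -8xy + \tfrac{2}{5}xz - 3 → \tfrac{4}{3}y^{2} + \tfrac{2}{5}xz + \tfrac{4}{3}y - 3
  leading term y^{2}: no divisor's leading term divides it; move \tfrac{4}{3}y^{2} to the remainder.
  leading term xz: subtract (\tfrac{2}{5}z)·g_1 from \tfrac{2}{5}xz + \tfrac{4}{3}y - 3 → -\tfrac{1}{15}yz + \tfrac{4}{3}y - \tfrac{1}{15}z - 3
  leading term yz: subtract (-\tfrac{1}{15}y)·g_2 from -\tfrac{1}{15}yz + \tfrac{4}{3}y - \tfrac{1}{15}z - 3 → \tfrac{7}{5}y - \tfrac{1}{15}z - 3
  leading term y: no divisor's leading term divides it; move \tfrac{7}{5}y to the remainder.
  leading term z: subtract (-\tfrac{1}{15})·g_2 from -\tfrac{1}{15}z - 3 → -\tfrac{44}{15}
  leading term 1: no divisor's leading term divides it; move -\tfrac{44}{15} to the remainder.
  normal form = \tfrac{4}{3}y^{2} + \tfrac{7}{5}y - \tfrac{44}{15}.
The normal form is nonzero, so p ∉ I. Since p minus its normal form lies in I, I + (p) = I + (r) where r = \tfrac{4}{3}y^{2} + \tfrac{7}{5}y - \tfrac{44}{15}; decide whether this ideal is the whole ring.
Run Buchberger on G together with r (pairs among the g_i already reduce to 0 since G is a Gröbner basis):
g_1 = x + \tfrac{1}{6}y + \tfrac{1}{6}, LT = x.
g_2 = z + 1, LT = z.
r = \tfrac{4}{3}y^{2} + \tfrac{7}{5}y - \tfrac{44}{15}, LT = y^{2}.

The S-polynomials (S(g_1,g_2), S(g_1,r), S(g_2,r)) all reduce to 0 modulo the current basis, so we have a Gröbner basis.
Inter-reduce: drop elements whose leading term is divisible by another's, tail-reduce, and make monic.
Reduced Gröbner basis: {y^{2} + \tfrac{21}{20}y - \tfrac{11}{5}, x + \tfrac{1}{6}y + \tfrac{1}{6}, z + 1}.
The reduced Gröbner basis of I + (p) is {y^{2} + \tfrac{21}{20}y - \tfrac{11}{5}, x + \tfrac{1}{6}y + \tfrac{1}{6}, z + 1} ≠ {1}, a proper ideal, so the enlarged system stays consistent: p is independent of I, with normal form \tfrac{4}{3}y^{2} + \tfrac{7}{5}y - \tfrac{44}{15}.

-8xy + \tfrac{2}{5}xz - 3 is independent of I; its normal form modulo I is \tfrac{4}{3}y^{2} + \tfrac{7}{5}y - \tfrac{44}{15}.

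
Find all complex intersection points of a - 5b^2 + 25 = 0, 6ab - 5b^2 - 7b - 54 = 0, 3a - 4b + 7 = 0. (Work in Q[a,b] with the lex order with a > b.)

Compute a lex Gröbner basis by Buchberger's algorithm.
f_1 = a - 5b^2 + 25, LT = a.
f_2 = 6ab - 5b^2 - 7b - 54, LT = ab.
f_3 = 3a - 4b + 7, LT = a.

S(f_1,f_2): lcm = ab. S = -5b^3 + 5/6b^2 + 157/6b + 9.
  leading term b^3: no divisor's leading term divides it; move -5b^3 to the remainder.
  leading term b^2: no divisor's leading term divides it; move 5/6b^2 to the remainder.
  leading term b: no divisor's leading term divides it; move 157/6b to the remainder.
  leading term 1: no divisor's leading term divides it; move 9 to the remainder.
  remainder -5b^3 + 5/6b^2 + 157/6b + 9 ≠ 0; add h_4 = -5b^3 + 5/6b^2 + 157/6b + 9 to the basis.

S(f_1,f_3): lcm = a. S = -5b^2 + 4/3b + 68/3.
  leading term b^2: no divisor's leading term divides it; move -5b^2 to the remainder.
  leading term b: no divisor's leading term divides it; move 4/3b to the remainder.
  leading term 1: no divisor's leading term divides it; move 68/3 to the remainder.
  remainder -5b^2 + 4/3b + 68/3 ≠ 0; add h_5 = -5b^2 + 4/3b + 68/3 to the basis.

S(f_2,f_3): lcm = ab. S = 1/2b^2 - 7/2b - 9.
  leading term b^2: subtract (-1/10)·h_5 from 1/2b^2 - 7/2b - 9 → -101/30b - 101/15
  leading term b: no divisor's leading term divides it; move -101/30b to the remainder.
  leading term 1: no divisor's leading term divides it; move -101/15 to the remainder.
  remainder -101/30b - 101/15 ≠ 0; add h_6 = -101/30b - 101/15 to the basis.

The other S-polynomials (S(f_1,h_4), S(f_2,h_4), S(f_3,h_4), S(f_1,h_5), S(f_2,h_5), S(f_3,h_5), S(h_4,h_5), S(f_1,h_6), S(f_2,h_6), S(f_3,h_6), S(h_4,h_6), S(h_5,h_6)) all reduce to 0 modulo the current basis, so we have a Gröbner basis.
Inter-reduce: drop elements whose leading term is divisible by another's, tail-reduce, and make monic.
Reduced Gröbner basis: {a + 5, b + 2}.

A lex Gröbner basis eliminates variables successively. Here b + 2 depends only on b, with roots {-2}; lifting each root through the earlier basis elements recovers the full solutions.
  b = -2: the earlier basis element becomes a + 5 = 0, giving a = -5 — point (-5, -2).
Each listed point satisfies every original equation (direct substitution).

{(-5, -2)}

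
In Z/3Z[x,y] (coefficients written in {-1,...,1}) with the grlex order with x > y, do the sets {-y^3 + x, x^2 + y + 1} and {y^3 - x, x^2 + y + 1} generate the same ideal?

Yes, the ideals are equal.

For a fixed monomial order, each ideal has a unique reduced Gröbner basis; comparing bases decides equality.
Buchberger on the first generating set:
f_1 = -y^3 + x, LT = y^3.
f_2 = x^2 + y + 1, LT = x^2.

S(f_1,f_2): leading monomials are coprime, so the S-polynomial reduces to 0 (Buchberger's first criterion).
Every S-polynomial of the final basis reduces to 0, so we have a Gröbner basis.
Inter-reduce: drop elements whose leading term is divisible by another's, tail-reduce, and make monic.
Reduced Gröbner basis: {y^3 - x, x^2 + y + 1}.

Buchberger on the second generating set:
h_1 = y^3 - x, LT = y^3.
h_2 = x^2 + y + 1, LT = x^2.

S(h_1,h_2): leading monomials are coprime, so the S-polynomial reduces to 0 (Buchberger's first criterion).
Every S-polynomial of the final basis reduces to 0, so we have a Gröbner basis.
Inter-reduce: drop elements whose leading term is divisible by another's, tail-reduce, and make monic.
Reduced Gröbner basis: {y^3 - x, x^2 + y + 1}.

Same reduced basis, so the two generating sets span the same ideal.
The choice of monomial ordering does not affect the verdict — as long as both bases are computed under the same ordering, their equality decides ideal equality.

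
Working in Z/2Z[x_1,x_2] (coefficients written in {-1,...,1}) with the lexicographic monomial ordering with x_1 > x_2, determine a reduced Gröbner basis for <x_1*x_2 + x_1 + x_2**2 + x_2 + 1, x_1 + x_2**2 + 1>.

G = {x_1 + x_2**2 + 1, x_2**3}

f_1 = x_1*x_2 + x_1 + x_2**2 + x_2 + 1, LT = x_1*x_2.
f_2 = x_1 + x_2**2 + 1, LT = x_1.

S(f_1,f_2): lcm = x_1*x_2. S = x_1 + x_2**3 + x_2**2 + 1.
  leading term x_1: subtract (1)·f_2 from x_1 + x_2**3 + x_2**2 + 1 → x_2**3
  leading term x_2**3: no divisor's leading term divides it; move x_2**3 to the remainder.
  remainder x_2**3 ≠ 0; add g_3 = x_2**3 to the basis.

The other S-polynomials (S(f_1,g_3), S(f_2,g_3)) all reduce to 0 modulo the current basis, so we have a Gröbner basis.
Inter-reduce: drop elements whose leading term is divisible by another's, tail-reduce, and make monic.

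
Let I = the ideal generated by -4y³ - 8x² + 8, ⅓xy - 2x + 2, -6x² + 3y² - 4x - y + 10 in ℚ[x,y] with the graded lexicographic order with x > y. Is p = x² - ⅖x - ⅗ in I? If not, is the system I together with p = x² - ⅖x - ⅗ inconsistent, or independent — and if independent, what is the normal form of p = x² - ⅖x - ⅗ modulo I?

First compute the reduced Gröbner basis of I by Buchberger's algorithm.
f_1 = -4y³ - 8x² + 8, LT = y³.
f_2 = ⅓xy - 2x + 2, LT = xy.
f_3 = -6x² + 3y² - 4x - y + 10, LT = x².

S(f_1,f_2): lcm = xy³. S = 2x³ + 6xy² - 6y² - 2x.
  leading term x³: subtract (-⅓x)·f_3 from 2x³ + 6xy² - 6y² - 2x → 7xy² - 4/3x² - ⅓xy - 6y² + 4/3x
  leading term xy²: subtract (21y)·f_2 from 7xy² - 4/3x² - ⅓xy - 6y² + 4/3x → -4/3x² + 125/3xy - 6y² + 4/3x - 42y
  leading term x²: subtract (2/9)·f_3 from -4/3x² + 125/3xy - 6y² + 4/3x - 42y → 125/3xy - 20/3y² + 20/9x - 376/9y - 20/9
  leading term xy: subtract (125)·f_2 from 125/3xy - 20/3y² + 20/9x - 376/9y - 20/9 → -20/3y² + 2270/9x - 376/9y - 2270/9
  leading term y²: no divisor's leading term divides it; move -20/3y² to the remainder.
  leading term x: no divisor's leading term divides it; move 2270/9x to the remainder.
  leading term y: no divisor's leading term divides it; move -376/9y to the remainder.
  leading term 1: no divisor's leading term divides it; move -2270/9 to the remainder.
  remainder -20/3y² + 2270/9x - 376/9y - 2270/9 ≠ 0; add h_4 = -20/3y² + 2270/9x - 376/9y - 2270/9 to the basis.

S(f_1,f_3): leading monomials are coprime, so the S-polynomial reduces to 0 (Buchberger's first criterion).
S(f_2,f_3): lcm = x²y. S = ½y³ - 6x² - ⅔xy - ⅙y² + 6x + 5/3y.
  leading term y³: subtract (-⅛)·f_1 from ½y³ - 6x² - ⅔xy - ⅙y² + 6x + 5/3y → -7x² - ⅔xy - ⅙y² + 6x + 5/3y + 1
  leading term x²: subtract (7/6)·f_3 from -7x² - ⅔xy - ⅙y² + 6x + 5/3y + 1 → -⅔xy - 11/3y² + 32/3x + 17/6y - 32/3
  leading term xy: subtract (-2)·f_2 from -⅔xy - 11/3y² + 32/3x + 17/6y - 32/3 → -11/3y² + 20/3x + 17/6y - 20/3
  leading term y²: subtract (11/20)·h_4 from -11/3y² + 20/3x + 17/6y - 20/3 → -2377/18x + 2323/90y + 2377/18
  leading term x: no divisor's leading term divides it; move -2377/18x to the remainder.
  leading term y: no divisor's leading term divides it; move 2323/90y to the remainder.
  leading term 1: no divisor's leading term divides it; move 2377/18 to the remainder.
  remainder -2377/18x + 2323/90y + 2377/18 ≠ 0; add h_5 = -2377/18x + 2323/90y + 2377/18 to the basis.

S(f_1,h_4): lcm = y³. S = 2x² + 227/6xy - 94/15y² - 227/6y - 2.
  leading term x²: subtract (-⅓)·f_3 from 2x² + 227/6xy - 94/15y² - 227/6y - 2 → 227/6xy - 79/15y² - 4/3x - 229/6y + 4/3
  leading term xy: subtract (227/2)·f_2 from 227/6xy - 79/15y² - 4/3x - 229/6y + 4/3 → -79/15y² + 677/3x - 229/6y - 677/3
  leading term y²: subtract (79/100)·h_4 from -79/15y² + 677/3x - 229/6y - 677/3 → 2377/90x - 2323/450y - 2377/90
  leading term x: subtract (-⅕)·h_5 from 2377/90x - 2323/450y - 2377/90 → 0
  remainder 0.

S(f_2,h_4): lcm = xy². S = 227/6x² - 184/15xy - 227/6x + 6y.
  leading term x²: subtract (-227/36)·f_3 from 227/6x² - 184/15xy - 227/6x + 6y → -184/15xy + 227/12y² - 1135/18x - 11/36y + 1135/18
  leading term xy: subtract (-184/5)·f_2 from -184/15xy + 227/12y² - 1135/18x - 11/36y + 1135/18 → 227/12y² - 12299/90x - 11/36y + 12299/90
  leading term y²: subtract (-227/80)·h_4 from 227/12y² - 12299/90x - 11/36y + 12299/90 → 23161/40x - 2377/20y - 23161/40
  leading term x: subtract (-208449/47540)·h_5 from 23161/40x - 2377/20y - 23161/40 → -2698287/475400y
  leading term y: no divisor's leading term divides it; move -2698287/475400y to the remainder.
  remainder -2698287/475400y ≠ 0; add h_6 = -2698287/475400y to the basis.

S(f_3,h_4): leading monomials are coprime, so the S-polynomial reduces to 0 (Buchberger's first criterion).
S(f_1,h_5): leading monomials are coprime, so the S-polynomial reduces to 0 (Buchberger's first criterion).
S(f_2,h_5): lcm = xy. S = 2323/11885y² - 6x + y + 6.
  leading term y²: subtract (-6969/237700)·h_4 from 2323/11885y² - 6x + y + 6 → 99461/71310x - 40087/178275y - 99461/71310
  leading term x: subtract (-298383/28250645)·h_5 from 99461/71310x - 40087/178275y - 99461/71310 → 2698287/56501290y
  leading term y: subtract (-20/2377)·h_6 from 2698287/56501290y → 0
  remainder 0.

S(f_3,h_5): lcm = x². S = 2323/11885xy - ½y² + 5/3x + ⅙y - 5/3.
  leading term xy: subtract (6969/11885)·f_2 from 2323/11885xy - ½y² + 5/3x + ⅙y - 5/3 → -½y² + 101239/35655x + ⅙y - 101239/35655
  leading term y²: subtract (3/40)·h_4 from -½y² + 101239/35655x + ⅙y - 101239/35655 → -764313/47540x + 33/10y + 764313/47540
  leading term x: subtract (6878817/56501290)·h_5 from -764313/47540x + 33/10y + 764313/47540 → 89043471/565012900y
  leading term y: subtract (-66/2377)·h_6 from 89043471/565012900y → 0
  remainder 0.

S(h_4,h_5): leading monomials are coprime, so the S-polynomial reduces to 0 (Buchberger's first criterion).
S(f_1,h_6): lcm = y³. S = 2x² - 2.
  leading term x²: subtract (-⅓)·f_3 from 2x² - 2 → y² - 4/3x - ⅓y + 4/3
  leading term y²: subtract (-3/20)·h_4 from y² - 4/3x - ⅓y + 4/3 → 73/2x - 33/5y - 73/2
  leading term x: subtract (-657/2377)·h_5 from 73/2x - 33/5y - 73/2 → 12697/23770y
  leading term y: subtract (-253940/2698287)·h_6 from 12697/23770y → 0
  remainder 0.

S(f_2,h_6): lcm = xy. S = -6x + 6.
  leading term x: subtract (108/2377)·h_5 from -6x + 6 → -13938/11885y
  leading term y: subtract (185840/899429)·h_6 from -13938/11885y → 0
  remainder 0.

S(f_3,h_6): leading monomials are coprime, so the S-polynomial reduces to 0 (Buchberger's first criterion).
S(h_4,h_6): lcm = y². S = -227/6x + 94/15y + 227/6.
  leading term x: subtract (681/2377)·h_5 from -227/6x + 94/15y + 227/6 → -5363/4754y
  leading term y: subtract (536300/2698287)·h_6 from -5363/4754y → 0
  remainder 0.

S(h_5,h_6): leading monomials are coprime, so the S-polynomial reduces to 0 (Buchberger's first criterion).
Every S-polynomial of the final basis reduces to 0, so we have a Gröbner basis.
Inter-reduce: drop elements whose leading term is divisible by another's, tail-reduce, and make monic.
Reduced Gröbner basis: {x - 1, y}.
Label its elements g_1 = x - 1, g_2 = y.

Reduce p = x² - ⅖x - ⅗ modulo G:
  leading term x²: subtract (x)·g_1 from x² - ⅖x - ⅗ → ⅗x - ⅗
  leading term x: subtract (⅗)·g_1 from ⅗x - ⅗ → 0
  normal form = 0.
Since the normal form is 0, p ∈ I.

The remainder on division by a Gröbner basis is unique — it is the normal form.

x² - ⅖x - ⅗ lies in I (it reduces to 0).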